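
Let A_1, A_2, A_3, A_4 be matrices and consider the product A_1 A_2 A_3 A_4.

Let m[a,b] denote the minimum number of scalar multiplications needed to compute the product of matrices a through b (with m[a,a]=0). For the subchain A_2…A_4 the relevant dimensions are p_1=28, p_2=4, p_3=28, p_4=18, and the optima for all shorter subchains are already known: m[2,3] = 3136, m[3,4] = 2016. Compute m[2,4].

4032

m[2,4] = min over k∈[2,3] of m[2,k]+m[k+1,4]+p_{1}·p_k·p_{4}.
k=2: 0 + 2016 + 28·4·18 = 4032; k=3: 3136 + 0 + 28·28·18 = 17248.
Minimum: 4032 at k=2.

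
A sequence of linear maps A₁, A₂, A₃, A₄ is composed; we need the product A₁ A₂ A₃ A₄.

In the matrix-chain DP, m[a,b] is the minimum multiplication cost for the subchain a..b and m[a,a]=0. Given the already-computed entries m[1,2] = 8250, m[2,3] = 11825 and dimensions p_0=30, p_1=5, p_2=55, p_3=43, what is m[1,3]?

m[1,3] = min over k∈[1,2] of m[1,k]+m[k+1,3]+p_{0}·p_k·p_{3}.
k=1: 0 + 11825 + 30·5·43 = 18275; k=2: 8250 + 0 + 30·55·43 = 79200.
Minimum: 18275 at k=1.

18275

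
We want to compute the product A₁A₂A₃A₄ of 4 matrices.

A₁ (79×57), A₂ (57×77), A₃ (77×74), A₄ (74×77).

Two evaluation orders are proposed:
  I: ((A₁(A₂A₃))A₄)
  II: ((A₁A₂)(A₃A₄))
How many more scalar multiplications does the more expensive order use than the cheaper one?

Order I = ((A₁(A₂A₃))A₄): (A₂A₃): 57×77 by 77×74 → 57×74, cost 57·77·74 = 324786; (A₁(A₂A₃)): 79×57 by 57×74 → 79×74, cost 79·57·74 = 333222; cumulative 658008; ((A₁(A₂A₃))A₄): 79×74 by 74×77 → 79×77, cost 79·74·77 = 450142; cumulative 1108150. Total 1108150.
Order II = ((A₁A₂)(A₃A₄)): (A₁A₂): 79×57 by 57×77 → 79×77, cost 79·57·77 = 346731; (A₃A₄): 77×74 by 74×77 → 77×77, cost 77·74·77 = 438746; ((A₁A₂)(A₃A₄)): 79×77 by 77×77 → 79×77, cost 79·77·77 = 468391; cumulative 1253868. Total 1253868.
Difference: |1108150 − 1253868| = 145718.

145718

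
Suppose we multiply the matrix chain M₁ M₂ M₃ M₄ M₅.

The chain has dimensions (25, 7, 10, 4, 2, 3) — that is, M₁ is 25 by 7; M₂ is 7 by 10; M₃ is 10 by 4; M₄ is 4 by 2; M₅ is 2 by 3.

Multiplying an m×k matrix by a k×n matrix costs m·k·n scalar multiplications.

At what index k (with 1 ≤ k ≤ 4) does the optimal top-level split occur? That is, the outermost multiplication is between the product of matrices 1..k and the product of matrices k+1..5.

4

Adjacent pairs: M₁M₂ = 25·7·10 = 1750; M₂M₃ = 7·10·4 = 280; M₃M₄ = 10·4·2 = 80; M₄M₅ = 4·2·3 = 24.
Length 3: M₁..M₃: k=1: 0+280+25·7·4=980; k=2: 1750+0+25·10·4=2750 → min 980 | M₂..M₄: k=2: 0+80+7·10·2=220; k=3: 280+0+7·4·2=336 → min 220 | M₃..M₅: k=3: 0+24+10·4·3=144; k=4: 80+0+10·2·3=140 → min 140.
Length 4: M₁..M₄: k=1: 0+220+25·7·2=570; k=2: 1750+80+25·10·2=2330; k=3: 980+0+25·4·2=1180 → min 570 | M₂..M₅: k=2: 0+140+7·10·3=350; k=3: 280+24+7·4·3=388; k=4: 220+0+7·2·3=262 → min 262.
Top-level splits: k=1: (M₁..M₁)·(M₂..M₅) → 0+262+25·7·3 = 787; k=2: (M₁..M₂)·(M₃..M₅) → 1750+140+25·10·3 = 2640; k=3: (M₁..M₃)·(M₄..M₅) → 980+24+25·4·3 = 1304; k=4: (M₁..M₄)·(M₅..M₅) → 570+0+25·2·3 = 720.
Best split is after M₄, i.e. k = 4.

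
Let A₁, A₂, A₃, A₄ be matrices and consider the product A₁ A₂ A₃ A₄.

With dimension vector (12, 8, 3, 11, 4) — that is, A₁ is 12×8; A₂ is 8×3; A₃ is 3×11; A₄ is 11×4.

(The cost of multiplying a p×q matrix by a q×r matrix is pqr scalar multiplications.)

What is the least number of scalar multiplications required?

564

Adjacent pairs: A₁A₂ = 12·8·3 = 288; A₂A₃ = 8·3·11 = 264; A₃A₄ = 3·11·4 = 132.
Length 3: A₁..A₃: k=1: 0+264+12·8·11=1320; k=2: 288+0+12·3·11=684 → min 684 | A₂..A₄: k=2: 0+132+8·3·4=228; k=3: 264+0+8·11·4=616 → min 228.
Length 4: A₁..A₄: k=1: 0+228+12·8·4=612; k=2: 288+132+12·3·4=564; k=3: 684+0+12·11·4=1212 → min 564.
Optimal order: ((A₁ A₂) (A₃ A₄)) with cost 564.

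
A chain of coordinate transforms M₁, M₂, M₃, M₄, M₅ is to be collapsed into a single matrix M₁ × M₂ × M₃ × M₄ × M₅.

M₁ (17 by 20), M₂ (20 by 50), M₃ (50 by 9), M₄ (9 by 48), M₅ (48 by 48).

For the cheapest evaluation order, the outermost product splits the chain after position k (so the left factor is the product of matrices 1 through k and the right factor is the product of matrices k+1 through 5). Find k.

3

Adjacent pairs: M₁M₂ = 17·20·50 = 17000; M₂M₃ = 20·50·9 = 9000; M₃M₄ = 50·9·48 = 21600; M₄M₅ = 9·48·48 = 20736.
Length 3: M₁..M₃: k=1: 0+9000+17·20·9=12060; k=2: 17000+0+17·50·9=24650 → min 12060 | M₂..M₄: k=2: 0+21600+20·50·48=69600; k=3: 9000+0+20·9·48=17640 → min 17640 | M₃..M₅: k=3: 0+20736+50·9·48=42336; k=4: 21600+0+50·48·48=136800 → min 42336.
Length 4: M₁..M₄: k=1: 0+17640+17·20·48=33960; k=2: 17000+21600+17·50·48=79400; k=3: 12060+0+17·9·48=19404 → min 19404 | M₂..M₅: k=2: 0+42336+20·50·48=90336; k=3: 9000+20736+20·9·48=38376; k=4: 17640+0+20·48·48=63720 → min 38376.
Top-level splits: k=1: (M₁..M₁)·(M₂..M₅) → 0+38376+17·20·48 = 54696; k=2: (M₁..M₂)·(M₃..M₅) → 17000+42336+17·50·48 = 100136; k=3: (M₁..M₃)·(M₄..M₅) → 12060+20736+17·9·48 = 40140; k=4: (M₁..M₄)·(M₅..M₅) → 19404+0+17·48·48 = 58572.
Best split is after M₃, i.e. k = 3.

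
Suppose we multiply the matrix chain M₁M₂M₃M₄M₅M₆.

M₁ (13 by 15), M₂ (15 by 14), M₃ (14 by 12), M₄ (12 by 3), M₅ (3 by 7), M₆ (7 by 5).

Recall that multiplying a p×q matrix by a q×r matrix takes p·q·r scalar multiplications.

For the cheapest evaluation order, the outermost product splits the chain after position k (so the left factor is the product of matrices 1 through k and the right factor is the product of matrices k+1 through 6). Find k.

Adjacent pairs: M₁M₂ = 13·15·14 = 2730; M₂M₃ = 15·14·12 = 2520; M₃M₄ = 14·12·3 = 504; M₄M₅ = 12·3·7 = 252; M₅M₆ = 3·7·5 = 105.
Length 3: M₁..M₃: k=1: 0+2520+13·15·12=4860; k=2: 2730+0+13·14·12=4914 → min 4860 | M₂..M₄: k=2: 0+504+15·14·3=1134; k=3: 2520+0+15·12·3=3060 → min 1134 | M₃..M₅: k=3: 0+252+14·12·7=1428; k=4: 504+0+14·3·7=798 → min 798 | M₄..M₆: k=4: 0+105+12·3·5=285; k=5: 252+0+12·7·5=672 → min 285.
Length 4: M₁..M₄: k=1: 0+1134+13·15·3=1719; k=2: 2730+504+13·14·3=3780; k=3: 4860+0+13·12·3=5328 → min 1719 | M₂..M₅: k=2: 0+798+15·14·7=2268; k=3: 2520+252+15·12·7=4032; k=4: 1134+0+15·3·7=1449 → min 1449 | M₃..M₆: k=3: 0+285+14·12·5=1125; k=4: 504+105+14·3·5=819; k=5: 798+0+14·7·5=1288 → min 819.
Length 5: M₁..M₅: k=1: 0+1449+13·15·7=2814; k=2: 2730+798+13·14·7=4802; k=3: 4860+252+13·12·7=6204; k=4: 1719+0+13·3·7=1992 → min 1992 | M₂..M₆: k=2: 0+819+15·14·5=1869; k=3: 2520+285+15·12·5=3705; k=4: 1134+105+15·3·5=1464; k=5: 1449+0+15·7·5=1974 → min 1464.
Top-level splits: k=1: (M₁..M₁)·(M₂..M₆) → 0+1464+13·15·5 = 2439; k=2: (M₁..M₂)·(M₃..M₆) → 2730+819+13·14·5 = 4459; k=3: (M₁..M₃)·(M₄..M₆) → 4860+285+13·12·5 = 5925; k=4: (M₁..M₄)·(M₅..M₆) → 1719+105+13·3·5 = 2019; k=5: (M₁..M₅)·(M₆..M₆) → 1992+0+13·7·5 = 2447.
Best split is after M₄, i.e. k = 4.

4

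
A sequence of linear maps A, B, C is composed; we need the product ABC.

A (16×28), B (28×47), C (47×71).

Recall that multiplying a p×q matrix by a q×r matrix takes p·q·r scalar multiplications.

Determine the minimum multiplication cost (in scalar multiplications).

Order (A(BC)): (BC): 28×47 by 47×71 → 28×71, cost 28·47·71 = 93436; (A(BC)): 16×28 by 28×71 → 16×71, cost 16·28·71 = 31808; cumulative 125244. Total 125244.
Order ((AB)C): (AB): 16×28 by 28×47 → 16×47, cost 16·28·47 = 21056; ((AB)C): 16×47 by 47×71 → 16×71, cost 16·47·71 = 53392; cumulative 74448. Total 74448.
Minimum: 74448.

74448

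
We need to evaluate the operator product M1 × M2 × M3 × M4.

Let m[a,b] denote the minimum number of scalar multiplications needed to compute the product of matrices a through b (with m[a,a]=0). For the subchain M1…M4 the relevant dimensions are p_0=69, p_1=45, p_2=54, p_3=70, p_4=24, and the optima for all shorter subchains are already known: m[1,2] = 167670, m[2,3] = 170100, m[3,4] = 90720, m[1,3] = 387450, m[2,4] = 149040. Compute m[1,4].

223560

m[1,4] = min over k∈[1,3] of m[1,k]+m[k+1,4]+p_{0}·p_k·p_{4}.
k=1: 0 + 149040 + 69·45·24 = 223560; k=2: 167670 + 90720 + 69·54·24 = 347814; k=3: 387450 + 0 + 69·70·24 = 503370.
Minimum: 223560 at k=1.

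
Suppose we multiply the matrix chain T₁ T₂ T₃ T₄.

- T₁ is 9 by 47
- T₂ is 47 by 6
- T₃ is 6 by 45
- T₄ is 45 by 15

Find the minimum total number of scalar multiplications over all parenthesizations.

Adjacent pairs: T₁T₂ = 9·47·6 = 2538; T₂T₃ = 47·6·45 = 12690; T₃T₄ = 6·45·15 = 4050.
Length 3: T₁..T₃: k=1: 0+12690+9·47·45=31725; k=2: 2538+0+9·6·45=4968 → min 4968 | T₂..T₄: k=2: 0+4050+47·6·15=8280; k=3: 12690+0+47·45·15=44415 → min 8280.
Length 4: T₁..T₄: k=1: 0+8280+9·47·15=14625; k=2: 2538+4050+9·6·15=7398; k=3: 4968+0+9·45·15=11043 → min 7398.
Optimal order: ((T₁ T₂) (T₃ T₄)) with cost 7398.

7398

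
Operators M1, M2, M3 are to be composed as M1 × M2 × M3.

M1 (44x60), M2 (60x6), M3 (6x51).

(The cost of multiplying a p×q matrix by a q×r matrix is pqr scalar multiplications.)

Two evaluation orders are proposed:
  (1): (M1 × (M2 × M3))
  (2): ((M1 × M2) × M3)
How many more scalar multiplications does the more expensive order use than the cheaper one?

Order (1) = (M1 × (M2 × M3)): (M2 × M3): 60×6 by 6×51 → 60×51, cost 60·6·51 = 18360; (M1 × (M2 × M3)): 44×60 by 60×51 → 44×51, cost 44·60·51 = 134640; cumulative 153000. Total 153000.
Order (2) = ((M1 × M2) × M3): (M1 × M2): 44×60 by 60×6 → 44×6, cost 44·60·6 = 15840; ((M1 × M2) × M3): 44×6 by 6×51 → 44×51, cost 44·6·51 = 13464; cumulative 29304. Total 29304.
Difference: |153000 − 29304| = 123696.

123696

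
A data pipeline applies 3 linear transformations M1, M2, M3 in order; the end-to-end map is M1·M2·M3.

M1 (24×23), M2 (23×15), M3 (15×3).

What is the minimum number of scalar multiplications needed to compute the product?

Order (M1·(M2·M3)): (M2·M3): 23×15 by 15×3 → 23×3, cost 23·15·3 = 1035; (M1·(M2·M3)): 24×23 by 23×3 → 24×3, cost 24·23·3 = 1656; cumulative 2691. Total 2691.
Order ((M1·M2)·M3): (M1·M2): 24×23 by 23×15 → 24×15, cost 24·23·15 = 8280; ((M1·M2)·M3): 24×15 by 15×3 → 24×3, cost 24·15·3 = 1080; cumulative 9360. Total 9360.
Minimum: 2691.

2691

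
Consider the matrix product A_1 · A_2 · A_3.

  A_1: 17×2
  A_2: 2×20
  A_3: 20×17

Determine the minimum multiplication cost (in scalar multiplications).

Order (A_1 · (A_2 · A_3)): (A_2 · A_3): 2×20 by 20×17 → 2×17, cost 2·20·17 = 680; (A_1 · (A_2 · A_3)): 17×2 by 2×17 → 17×17, cost 17·2·17 = 578; cumulative 1258. Total 1258.
Order ((A_1 · A_2) · A_3): (A_1 · A_2): 17×2 by 2×20 → 17×20, cost 17·2·20 = 680; ((A_1 · A_2) · A_3): 17×20 by 20×17 → 17×17, cost 17·20·17 = 5780; cumulative 6460. Total 6460.
Minimum: 1258.

1258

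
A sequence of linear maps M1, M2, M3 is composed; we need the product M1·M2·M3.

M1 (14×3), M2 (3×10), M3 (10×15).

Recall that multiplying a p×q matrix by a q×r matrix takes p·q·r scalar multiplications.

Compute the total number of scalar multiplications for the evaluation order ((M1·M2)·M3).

(M1·M2): 14×3 by 3×10 → 14×10, cost 14·3·10 = 420
((M1·M2)·M3): 14×10 by 10×15 → 14×15, cost 14·10·15 = 2100; cumulative 2520
Total: 2520 scalar multiplications.

2520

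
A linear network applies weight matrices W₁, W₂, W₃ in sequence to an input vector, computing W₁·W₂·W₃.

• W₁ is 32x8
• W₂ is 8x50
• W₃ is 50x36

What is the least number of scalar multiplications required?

23616

Order (W₁·(W₂·W₃)): (W₂·W₃): 8×50 by 50×36 → 8×36, cost 8·50·36 = 14400; (W₁·(W₂·W₃)): 32×8 by 8×36 → 32×36, cost 32·8·36 = 9216; cumulative 23616. Total 23616.
Order ((W₁·W₂)·W₃): (W₁·W₂): 32×8 by 8×50 → 32×50, cost 32·8·50 = 12800; ((W₁·W₂)·W₃): 32×50 by 50×36 → 32×36, cost 32·50·36 = 57600; cumulative 70400. Total 70400.
Minimum: 23616.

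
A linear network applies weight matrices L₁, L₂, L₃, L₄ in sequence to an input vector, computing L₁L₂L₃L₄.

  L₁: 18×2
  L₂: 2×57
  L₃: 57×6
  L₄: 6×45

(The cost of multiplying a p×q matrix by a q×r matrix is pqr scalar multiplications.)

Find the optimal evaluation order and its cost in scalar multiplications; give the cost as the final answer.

2844

Adjacent pairs: L₁L₂ = 18·2·57 = 2052; L₂L₃ = 2·57·6 = 684; L₃L₄ = 57·6·45 = 15390.
Length 3: L₁..L₃: k=1: 0+684+18·2·6=900; k=2: 2052+0+18·57·6=8208 → min 900 | L₂..L₄: k=2: 0+15390+2·57·45=20520; k=3: 684+0+2·6·45=1224 → min 1224.
Length 4: L₁..L₄: k=1: 0+1224+18·2·45=2844; k=2: 2052+15390+18·57·45=63612; k=3: 900+0+18·6·45=5760 → min 2844.
Optimal parenthesization: (L₁((L₂L₃)L₄)) with cost 2844.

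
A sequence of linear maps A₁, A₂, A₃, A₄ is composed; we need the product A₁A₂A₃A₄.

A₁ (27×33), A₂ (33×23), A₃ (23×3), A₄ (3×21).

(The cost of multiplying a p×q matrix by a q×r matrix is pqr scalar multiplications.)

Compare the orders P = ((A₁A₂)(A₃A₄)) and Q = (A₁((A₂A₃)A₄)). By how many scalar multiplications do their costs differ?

11916

Order P = ((A₁A₂)(A₃A₄)): (A₁A₂): 27×33 by 33×23 → 27×23, cost 27·33·23 = 20493; (A₃A₄): 23×3 by 3×21 → 23×21, cost 23·3·21 = 1449; ((A₁A₂)(A₃A₄)): 27×23 by 23×21 → 27×21, cost 27·23·21 = 13041; cumulative 34983. Total 34983.
Order Q = (A₁((A₂A₃)A₄)): (A₂A₃): 33×23 by 23×3 → 33×3, cost 33·23·3 = 2277; ((A₂A₃)A₄): 33×3 by 3×21 → 33×21, cost 33·3·21 = 2079; cumulative 4356; (A₁((A₂A₃)A₄)): 27×33 by 33×21 → 27×21, cost 27·33·21 = 18711; cumulative 23067. Total 23067.
Difference: |34983 − 23067| = 11916.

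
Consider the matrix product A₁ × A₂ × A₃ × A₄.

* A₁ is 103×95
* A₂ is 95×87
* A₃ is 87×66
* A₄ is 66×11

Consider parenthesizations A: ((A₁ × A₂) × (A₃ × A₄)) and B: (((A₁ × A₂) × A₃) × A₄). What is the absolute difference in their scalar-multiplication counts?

Order A = ((A₁ × A₂) × (A₃ × A₄)): (A₁ × A₂): 103×95 by 95×87 → 103×87, cost 103·95·87 = 851295; (A₃ × A₄): 87×66 by 66×11 → 87×11, cost 87·66·11 = 63162; ((A₁ × A₂) × (A₃ × A₄)): 103×87 by 87×11 → 103×11, cost 103·87·11 = 98571; cumulative 1013028. Total 1013028.
Order B = (((A₁ × A₂) × A₃) × A₄): (A₁ × A₂): 103×95 by 95×87 → 103×87, cost 103·95·87 = 851295; ((A₁ × A₂) × A₃): 103×87 by 87×66 → 103×66, cost 103·87·66 = 591426; cumulative 1442721; (((A₁ × A₂) × A₃) × A₄): 103×66 by 66×11 → 103×11, cost 103·66·11 = 74778; cumulative 1517499. Total 1517499.
Difference: |1013028 − 1517499| = 504471.

504471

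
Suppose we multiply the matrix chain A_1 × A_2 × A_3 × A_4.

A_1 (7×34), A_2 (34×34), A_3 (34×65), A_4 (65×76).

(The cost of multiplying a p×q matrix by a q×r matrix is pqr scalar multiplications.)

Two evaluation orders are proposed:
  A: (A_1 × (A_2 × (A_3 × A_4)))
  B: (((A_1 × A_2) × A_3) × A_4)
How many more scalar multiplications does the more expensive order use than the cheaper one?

215762

Order A = (A_1 × (A_2 × (A_3 × A_4))): (A_3 × A_4): 34×65 by 65×76 → 34×76, cost 34·65·76 = 167960; (A_2 × (A_3 × A_4)): 34×34 by 34×76 → 34×76, cost 34·34·76 = 87856; cumulative 255816; (A_1 × (A_2 × (A_3 × A_4))): 7×34 by 34×76 → 7×76, cost 7·34·76 = 18088; cumulative 273904. Total 273904.
Order B = (((A_1 × A_2) × A_3) × A_4): (A_1 × A_2): 7×34 by 34×34 → 7×34, cost 7·34·34 = 8092; ((A_1 × A_2) × A_3): 7×34 by 34×65 → 7×65, cost 7·34·65 = 15470; cumulative 23562; (((A_1 × A_2) × A_3) × A_4): 7×65 by 65×76 → 7×76, cost 7·65·76 = 34580; cumulative 58142. Total 58142.
Difference: |273904 − 58142| = 215762.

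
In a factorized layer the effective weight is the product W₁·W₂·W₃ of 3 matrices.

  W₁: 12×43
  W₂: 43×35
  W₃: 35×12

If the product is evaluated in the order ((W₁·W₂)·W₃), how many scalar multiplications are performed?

(W₁·W₂): 12×43 by 43×35 → 12×35, cost 12·43·35 = 18060
((W₁·W₂)·W₃): 12×35 by 35×12 → 12×12, cost 12·35·12 = 5040; cumulative 23100
Total: 23100 scalar multiplications.

23100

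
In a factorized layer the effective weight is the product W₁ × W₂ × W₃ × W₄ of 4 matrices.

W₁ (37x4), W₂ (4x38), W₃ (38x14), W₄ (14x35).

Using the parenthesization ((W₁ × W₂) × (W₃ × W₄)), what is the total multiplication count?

(W₁ × W₂): 37×4 by 4×38 → 37×38, cost 37·4·38 = 5624
(W₃ × W₄): 38×14 by 14×35 → 38×35, cost 38·14·35 = 18620
((W₁ × W₂) × (W₃ × W₄)): 37×38 by 38×35 → 37×35, cost 37·38·35 = 49210; cumulative 73454
Total: 73454 scalar multiplications.

73454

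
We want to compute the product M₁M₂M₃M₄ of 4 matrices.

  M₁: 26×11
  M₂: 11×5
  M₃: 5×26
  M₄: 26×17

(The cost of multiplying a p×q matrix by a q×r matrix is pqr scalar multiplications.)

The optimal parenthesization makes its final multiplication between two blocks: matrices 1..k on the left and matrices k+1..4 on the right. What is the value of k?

2

Adjacent pairs: M₁M₂ = 26·11·5 = 1430; M₂M₃ = 11·5·26 = 1430; M₃M₄ = 5·26·17 = 2210.
Length 3: M₁..M₃: k=1: 0+1430+26·11·26=8866; k=2: 1430+0+26·5·26=4810 → min 4810 | M₂..M₄: k=2: 0+2210+11·5·17=3145; k=3: 1430+0+11·26·17=6292 → min 3145.
Top-level splits: k=1: (M₁..M₁)·(M₂..M₄) → 0+3145+26·11·17 = 8007; k=2: (M₁..M₂)·(M₃..M₄) → 1430+2210+26·5·17 = 5850; k=3: (M₁..M₃)·(M₄..M₄) → 4810+0+26·26·17 = 16302.
Best split is after M₂, i.e. k = 2.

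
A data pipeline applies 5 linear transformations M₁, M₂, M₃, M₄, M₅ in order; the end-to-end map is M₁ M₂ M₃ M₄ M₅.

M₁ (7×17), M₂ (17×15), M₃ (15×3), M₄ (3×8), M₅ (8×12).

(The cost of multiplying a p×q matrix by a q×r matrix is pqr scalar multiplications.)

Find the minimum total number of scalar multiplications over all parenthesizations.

1662

Adjacent pairs: M₁M₂ = 7·17·15 = 1785; M₂M₃ = 17·15·3 = 765; M₃M₄ = 15·3·8 = 360; M₄M₅ = 3·8·12 = 288.
Length 3: M₁..M₃: k=1: 0+765+7·17·3=1122; k=2: 1785+0+7·15·3=2100 → min 1122 | M₂..M₄: k=2: 0+360+17·15·8=2400; k=3: 765+0+17·3·8=1173 → min 1173 | M₃..M₅: k=3: 0+288+15·3·12=828; k=4: 360+0+15·8·12=1800 → min 828.
Length 4: M₁..M₄: k=1: 0+1173+7·17·8=2125; k=2: 1785+360+7·15·8=2985; k=3: 1122+0+7·3·8=1290 → min 1290 | M₂..M₅: k=2: 0+828+17·15·12=3888; k=3: 765+288+17·3·12=1665; k=4: 1173+0+17·8·12=2805 → min 1665.
Length 5: M₁..M₅: k=1: 0+1665+7·17·12=3093; k=2: 1785+828+7·15·12=3873; k=3: 1122+288+7·3·12=1662; k=4: 1290+0+7·8·12=1962 → min 1662.
Optimal order: ((M₁ (M₂ M₃)) (M₄ M₅)) with cost 1662.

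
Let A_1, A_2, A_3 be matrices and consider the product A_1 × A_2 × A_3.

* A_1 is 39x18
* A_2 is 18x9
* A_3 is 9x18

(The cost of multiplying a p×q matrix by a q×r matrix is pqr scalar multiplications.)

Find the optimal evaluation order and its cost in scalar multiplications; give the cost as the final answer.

12636

(A_1 × (A_2 × A_3)): cost 15552.
((A_1 × A_2) × A_3): cost 12636.
Optimal: ((A_1 × A_2) × A_3) with cost 12636.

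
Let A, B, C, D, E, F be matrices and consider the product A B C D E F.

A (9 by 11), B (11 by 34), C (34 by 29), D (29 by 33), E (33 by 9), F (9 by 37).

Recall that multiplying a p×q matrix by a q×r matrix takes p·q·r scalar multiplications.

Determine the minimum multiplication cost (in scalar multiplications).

24741

Adjacent pairs: AB = 9·11·34 = 3366; BC = 11·34·29 = 10846; CD = 34·29·33 = 32538; DE = 29·33·9 = 8613; EF = 33·9·37 = 10989.
Length 3: A..C: k=1: 0+10846+9·11·29=13717; k=2: 3366+0+9·34·29=12240 → min 12240 | B..D: k=2: 0+32538+11·34·33=44880; k=3: 10846+0+11·29·33=21373 → min 21373 | C..E: k=3: 0+8613+34·29·9=17487; k=4: 32538+0+34·33·9=42636 → min 17487 | D..F: k=4: 0+10989+29·33·37=46398; k=5: 8613+0+29·9·37=18270 → min 18270.
Length 4: A..D: k=1: 0+21373+9·11·33=24640; k=2: 3366+32538+9·34·33=46002; k=3: 12240+0+9·29·33=20853 → min 20853 | B..E: k=2: 0+17487+11·34·9=20853; k=3: 10846+8613+11·29·9=22330; k=4: 21373+0+11·33·9=24640 → min 20853 | C..F: k=3: 0+18270+34·29·37=54752; k=4: 32538+10989+34·33·37=85041; k=5: 17487+0+34·9·37=28809 → min 28809.
Length 5: A..E: k=1: 0+20853+9·11·9=21744; k=2: 3366+17487+9·34·9=23607; k=3: 12240+8613+9·29·9=23202; k=4: 20853+0+9·33·9=23526 → min 21744 | B..F: k=2: 0+28809+11·34·37=42647; k=3: 10846+18270+11·29·37=40919; k=4: 21373+10989+11·33·37=45793; k=5: 20853+0+11·9·37=24516 → min 24516.
Length 6: A..F: k=1: 0+24516+9·11·37=28179; k=2: 3366+28809+9·34·37=43497; k=3: 12240+18270+9·29·37=40167; k=4: 20853+10989+9·33·37=42831; k=5: 21744+0+9·9·37=24741 → min 24741.
Optimal order: ((A (B (C (D E)))) F) with cost 24741.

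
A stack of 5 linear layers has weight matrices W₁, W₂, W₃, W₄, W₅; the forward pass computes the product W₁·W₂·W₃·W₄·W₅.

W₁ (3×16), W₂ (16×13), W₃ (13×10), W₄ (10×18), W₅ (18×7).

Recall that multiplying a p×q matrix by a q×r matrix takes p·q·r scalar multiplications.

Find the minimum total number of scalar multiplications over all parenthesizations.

1932

Adjacent pairs: W₁W₂ = 3·16·13 = 624; W₂W₃ = 16·13·10 = 2080; W₃W₄ = 13·10·18 = 2340; W₄W₅ = 10·18·7 = 1260.
Length 3: W₁..W₃: k=1: 0+2080+3·16·10=2560; k=2: 624+0+3·13·10=1014 → min 1014 | W₂..W₄: k=2: 0+2340+16·13·18=6084; k=3: 2080+0+16·10·18=4960 → min 4960 | W₃..W₅: k=3: 0+1260+13·10·7=2170; k=4: 2340+0+13·18·7=3978 → min 2170.
Length 4: W₁..W₄: k=1: 0+4960+3·16·18=5824; k=2: 624+2340+3·13·18=3666; k=3: 1014+0+3·10·18=1554 → min 1554 | W₂..W₅: k=2: 0+2170+16·13·7=3626; k=3: 2080+1260+16·10·7=4460; k=4: 4960+0+16·18·7=6976 → min 3626.
Length 5: W₁..W₅: k=1: 0+3626+3·16·7=3962; k=2: 624+2170+3·13·7=3067; k=3: 1014+1260+3·10·7=2484; k=4: 1554+0+3·18·7=1932 → min 1932.
Optimal order: ((((W₁·W₂)·W₃)·W₄)·W₅) with cost 1932.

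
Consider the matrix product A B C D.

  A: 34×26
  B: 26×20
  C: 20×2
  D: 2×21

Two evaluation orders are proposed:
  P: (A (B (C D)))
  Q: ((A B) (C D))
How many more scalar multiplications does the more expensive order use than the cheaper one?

2476

Order P = (A (B (C D))): (C D): 20×2 by 2×21 → 20×21, cost 20·2·21 = 840; (B (C D)): 26×20 by 20×21 → 26×21, cost 26·20·21 = 10920; cumulative 11760; (A (B (C D))): 34×26 by 26×21 → 34×21, cost 34·26·21 = 18564; cumulative 30324. Total 30324.
Order Q = ((A B) (C D)): (A B): 34×26 by 26×20 → 34×20, cost 34·26·20 = 17680; (C D): 20×2 by 2×21 → 20×21, cost 20·2·21 = 840; ((A B) (C D)): 34×20 by 20×21 → 34×21, cost 34·20·21 = 14280; cumulative 32800. Total 32800.
Difference: |30324 − 32800| = 2476.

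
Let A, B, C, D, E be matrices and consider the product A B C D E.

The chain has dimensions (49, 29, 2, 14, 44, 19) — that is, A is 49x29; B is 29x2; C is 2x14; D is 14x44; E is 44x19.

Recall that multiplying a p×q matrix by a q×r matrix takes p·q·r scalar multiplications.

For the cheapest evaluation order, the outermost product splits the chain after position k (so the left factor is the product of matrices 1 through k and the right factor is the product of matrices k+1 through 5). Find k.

Adjacent pairs: AB = 49·29·2 = 2842; BC = 29·2·14 = 812; CD = 2·14·44 = 1232; DE = 14·44·19 = 11704.
Length 3: A..C: k=1: 0+812+49·29·14=20706; k=2: 2842+0+49·2·14=4214 → min 4214 | B..D: k=2: 0+1232+29·2·44=3784; k=3: 812+0+29·14·44=18676 → min 3784 | C..E: k=3: 0+11704+2·14·19=12236; k=4: 1232+0+2·44·19=2904 → min 2904.
Length 4: A..D: k=1: 0+3784+49·29·44=66308; k=2: 2842+1232+49·2·44=8386; k=3: 4214+0+49·14·44=34398 → min 8386 | B..E: k=2: 0+2904+29·2·19=4006; k=3: 812+11704+29·14·19=20230; k=4: 3784+0+29·44·19=28028 → min 4006.
Top-level splits: k=1: (A..A)·(B..E) → 0+4006+49·29·19 = 31005; k=2: (A..B)·(C..E) → 2842+2904+49·2·19 = 7608; k=3: (A..C)·(D..E) → 4214+11704+49·14·19 = 28952; k=4: (A..D)·(E..E) → 8386+0+49·44·19 = 49350.
Best split is after B, i.e. k = 2.

2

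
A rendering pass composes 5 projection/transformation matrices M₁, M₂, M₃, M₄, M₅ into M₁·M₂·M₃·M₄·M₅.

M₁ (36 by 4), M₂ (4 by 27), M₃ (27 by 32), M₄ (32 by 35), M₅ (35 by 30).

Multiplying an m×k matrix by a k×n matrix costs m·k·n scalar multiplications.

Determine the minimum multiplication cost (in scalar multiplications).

16456

Adjacent pairs: M₁M₂ = 36·4·27 = 3888; M₂M₃ = 4·27·32 = 3456; M₃M₄ = 27·32·35 = 30240; M₄M₅ = 32·35·30 = 33600.
Length 3: M₁..M₃: k=1: 0+3456+36·4·32=8064; k=2: 3888+0+36·27·32=34992 → min 8064 | M₂..M₄: k=2: 0+30240+4·27·35=34020; k=3: 3456+0+4·32·35=7936 → min 7936 | M₃..M₅: k=3: 0+33600+27·32·30=59520; k=4: 30240+0+27·35·30=58590 → min 58590.
Length 4: M₁..M₄: k=1: 0+7936+36·4·35=12976; k=2: 3888+30240+36·27·35=68148; k=3: 8064+0+36·32·35=48384 → min 12976 | M₂..M₅: k=2: 0+58590+4·27·30=61830; k=3: 3456+33600+4·32·30=40896; k=4: 7936+0+4·35·30=12136 → min 12136.
Length 5: M₁..M₅: k=1: 0+12136+36·4·30=16456; k=2: 3888+58590+36·27·30=91638; k=3: 8064+33600+36·32·30=76224; k=4: 12976+0+36·35·30=50776 → min 16456.
Optimal order: (M₁·(((M₂·M₃)·M₄)·M₅)) with cost 16456.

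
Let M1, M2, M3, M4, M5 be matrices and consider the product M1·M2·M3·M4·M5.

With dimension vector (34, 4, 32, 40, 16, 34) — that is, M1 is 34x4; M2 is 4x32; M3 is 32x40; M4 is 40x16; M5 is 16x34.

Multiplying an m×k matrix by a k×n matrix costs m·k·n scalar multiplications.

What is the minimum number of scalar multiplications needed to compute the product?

Adjacent pairs: M1M2 = 34·4·32 = 4352; M2M3 = 4·32·40 = 5120; M3M4 = 32·40·16 = 20480; M4M5 = 40·16·34 = 21760.
Length 3: M1..M3: k=1: 0+5120+34·4·40=10560; k=2: 4352+0+34·32·40=47872 → min 10560 | M2..M4: k=2: 0+20480+4·32·16=22528; k=3: 5120+0+4·40·16=7680 → min 7680 | M3..M5: k=3: 0+21760+32·40·34=65280; k=4: 20480+0+32·16·34=37888 → min 37888.
Length 4: M1..M4: k=1: 0+7680+34·4·16=9856; k=2: 4352+20480+34·32·16=42240; k=3: 10560+0+34·40·16=32320 → min 9856 | M2..M5: k=2: 0+37888+4·32·34=42240; k=3: 5120+21760+4·40·34=32320; k=4: 7680+0+4·16·34=9856 → min 9856.
Length 5: M1..M5: k=1: 0+9856+34·4·34=14480; k=2: 4352+37888+34·32·34=79232; k=3: 10560+21760+34·40·34=78560; k=4: 9856+0+34·16·34=28352 → min 14480.
Optimal order: (M1·(((M2·M3)·M4)·M5)) with cost 14480.

14480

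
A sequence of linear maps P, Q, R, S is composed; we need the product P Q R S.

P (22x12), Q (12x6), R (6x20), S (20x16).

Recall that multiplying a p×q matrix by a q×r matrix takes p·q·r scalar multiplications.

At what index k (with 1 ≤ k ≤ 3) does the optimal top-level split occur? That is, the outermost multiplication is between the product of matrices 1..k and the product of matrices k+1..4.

Adjacent pairs: PQ = 22·12·6 = 1584; QR = 12·6·20 = 1440; RS = 6·20·16 = 1920.
Length 3: P..R: k=1: 0+1440+22·12·20=6720; k=2: 1584+0+22·6·20=4224 → min 4224 | Q..S: k=2: 0+1920+12·6·16=3072; k=3: 1440+0+12·20·16=5280 → min 3072.
Top-level splits: k=1: (P..P)·(Q..S) → 0+3072+22·12·16 = 7296; k=2: (P..Q)·(R..S) → 1584+1920+22·6·16 = 5616; k=3: (P..R)·(S..S) → 4224+0+22·20·16 = 11264.
Best split is after Q, i.e. k = 2.

2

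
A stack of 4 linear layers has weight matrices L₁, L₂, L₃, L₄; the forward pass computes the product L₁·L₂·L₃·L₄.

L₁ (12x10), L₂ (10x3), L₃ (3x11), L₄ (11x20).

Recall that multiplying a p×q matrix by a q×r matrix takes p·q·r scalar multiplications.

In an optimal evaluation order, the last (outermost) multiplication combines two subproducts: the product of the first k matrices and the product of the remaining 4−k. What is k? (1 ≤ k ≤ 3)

2

Adjacent pairs: L₁L₂ = 12·10·3 = 360; L₂L₃ = 10·3·11 = 330; L₃L₄ = 3·11·20 = 660.
Length 3: L₁..L₃: k=1: 0+330+12·10·11=1650; k=2: 360+0+12·3·11=756 → min 756 | L₂..L₄: k=2: 0+660+10·3·20=1260; k=3: 330+0+10·11·20=2530 → min 1260.
Top-level splits: k=1: (L₁..L₁)·(L₂..L₄) → 0+1260+12·10·20 = 3660; k=2: (L₁..L₂)·(L₃..L₄) → 360+660+12·3·20 = 1740; k=3: (L₁..L₃)·(L₄..L₄) → 756+0+12·11·20 = 3396.
Best split is after L₂, i.e. k = 2.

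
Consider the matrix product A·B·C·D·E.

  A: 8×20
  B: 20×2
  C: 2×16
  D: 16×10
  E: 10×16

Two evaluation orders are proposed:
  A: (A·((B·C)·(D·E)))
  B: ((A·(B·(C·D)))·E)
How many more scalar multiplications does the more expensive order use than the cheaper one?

7280

Order A = (A·((B·C)·(D·E))): (B·C): 20×2 by 2×16 → 20×16, cost 20·2·16 = 640; (D·E): 16×10 by 10×16 → 16×16, cost 16·10·16 = 2560; ((B·C)·(D·E)): 20×16 by 16×16 → 20×16, cost 20·16·16 = 5120; cumulative 8320; (A·((B·C)·(D·E))): 8×20 by 20×16 → 8×16, cost 8·20·16 = 2560; cumulative 10880. Total 10880.
Order B = ((A·(B·(C·D)))·E): (C·D): 2×16 by 16×10 → 2×10, cost 2·16·10 = 320; (B·(C·D)): 20×2 by 2×10 → 20×10, cost 20·2·10 = 400; cumulative 720; (A·(B·(C·D))): 8×20 by 20×10 → 8×10, cost 8·20·10 = 1600; cumulative 2320; ((A·(B·(C·D)))·E): 8×10 by 10×16 → 8×16, cost 8·10·16 = 1280; cumulative 3600. Total 3600.
Difference: |10880 − 3600| = 7280.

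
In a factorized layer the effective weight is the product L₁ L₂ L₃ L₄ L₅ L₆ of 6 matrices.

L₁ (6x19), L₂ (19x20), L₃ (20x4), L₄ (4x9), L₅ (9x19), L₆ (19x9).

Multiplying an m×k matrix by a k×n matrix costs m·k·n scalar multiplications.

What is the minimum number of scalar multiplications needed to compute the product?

Adjacent pairs: L₁L₂ = 6·19·20 = 2280; L₂L₃ = 19·20·4 = 1520; L₃L₄ = 20·4·9 = 720; L₄L₅ = 4·9·19 = 684; L₅L₆ = 9·19·9 = 1539.
Length 3: L₁..L₃: k=1: 0+1520+6·19·4=1976; k=2: 2280+0+6·20·4=2760 → min 1976 | L₂..L₄: k=2: 0+720+19·20·9=4140; k=3: 1520+0+19·4·9=2204 → min 2204 | L₃..L₅: k=3: 0+684+20·4·19=2204; k=4: 720+0+20·9·19=4140 → min 2204 | L₄..L₆: k=4: 0+1539+4·9·9=1863; k=5: 684+0+4·19·9=1368 → min 1368.
Length 4: L₁..L₄: k=1: 0+2204+6·19·9=3230; k=2: 2280+720+6·20·9=4080; k=3: 1976+0+6·4·9=2192 → min 2192 | L₂..L₅: k=2: 0+2204+19·20·19=9424; k=3: 1520+684+19·4·19=3648; k=4: 2204+0+19·9·19=5453 → min 3648 | L₃..L₆: k=3: 0+1368+20·4·9=2088; k=4: 720+1539+20·9·9=3879; k=5: 2204+0+20·19·9=5624 → min 2088.
Length 5: L₁..L₅: k=1: 0+3648+6·19·19=5814; k=2: 2280+2204+6·20·19=6764; k=3: 1976+684+6·4·19=3116; k=4: 2192+0+6·9·19=3218 → min 3116 | L₂..L₆: k=2: 0+2088+19·20·9=5508; k=3: 1520+1368+19·4·9=3572; k=4: 2204+1539+19·9·9=5282; k=5: 3648+0+19·19·9=6897 → min 3572.
Length 6: L₁..L₆: k=1: 0+3572+6·19·9=4598; k=2: 2280+2088+6·20·9=5448; k=3: 1976+1368+6·4·9=3560; k=4: 2192+1539+6·9·9=4217; k=5: 3116+0+6·19·9=4142 → min 3560.
Optimal order: ((L₁ (L₂ L₃)) ((L₄ L₅) L₆)) with cost 3560.

3560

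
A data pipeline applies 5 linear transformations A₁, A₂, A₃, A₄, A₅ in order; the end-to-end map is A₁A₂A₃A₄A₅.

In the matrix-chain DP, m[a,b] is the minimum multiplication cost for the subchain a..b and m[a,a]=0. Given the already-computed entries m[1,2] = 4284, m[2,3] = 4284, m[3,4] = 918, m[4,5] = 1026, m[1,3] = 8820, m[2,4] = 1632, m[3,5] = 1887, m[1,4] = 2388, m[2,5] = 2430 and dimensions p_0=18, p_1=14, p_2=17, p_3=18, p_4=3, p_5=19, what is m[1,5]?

3414

m[1,5] = min over k∈[1,4] of m[1,k]+m[k+1,5]+p_{0}·p_k·p_{5}.
k=1: 0 + 2430 + 18·14·19 = 7218; k=2: 4284 + 1887 + 18·17·19 = 11985; k=3: 8820 + 1026 + 18·18·19 = 16002; k=4: 2388 + 0 + 18·3·19 = 3414.
Minimum: 3414 at k=4.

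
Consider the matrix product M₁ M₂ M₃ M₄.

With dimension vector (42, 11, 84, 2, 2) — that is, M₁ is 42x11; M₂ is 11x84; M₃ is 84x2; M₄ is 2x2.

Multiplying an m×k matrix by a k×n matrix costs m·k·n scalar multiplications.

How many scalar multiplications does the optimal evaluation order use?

2816

Adjacent pairs: M₁M₂ = 42·11·84 = 38808; M₂M₃ = 11·84·2 = 1848; M₃M₄ = 84·2·2 = 336.
Length 3: M₁..M₃: k=1: 0+1848+42·11·2=2772; k=2: 38808+0+42·84·2=45864 → min 2772 | M₂..M₄: k=2: 0+336+11·84·2=2184; k=3: 1848+0+11·2·2=1892 → min 1892.
Length 4: M₁..M₄: k=1: 0+1892+42·11·2=2816; k=2: 38808+336+42·84·2=46200; k=3: 2772+0+42·2·2=2940 → min 2816.
Optimal order: (M₁ ((M₂ M₃) M₄)) with cost 2816.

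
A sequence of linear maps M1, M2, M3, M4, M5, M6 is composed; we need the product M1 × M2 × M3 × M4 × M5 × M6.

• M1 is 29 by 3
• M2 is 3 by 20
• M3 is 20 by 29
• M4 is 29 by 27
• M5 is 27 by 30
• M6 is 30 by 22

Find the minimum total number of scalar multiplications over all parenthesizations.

10413

Adjacent pairs: M1M2 = 29·3·20 = 1740; M2M3 = 3·20·29 = 1740; M3M4 = 20·29·27 = 15660; M4M5 = 29·27·30 = 23490; M5M6 = 27·30·22 = 17820.
Length 3: M1..M3: k=1: 0+1740+29·3·29=4263; k=2: 1740+0+29·20·29=18560 → min 4263 | M2..M4: k=2: 0+15660+3·20·27=17280; k=3: 1740+0+3·29·27=4089 → min 4089 | M3..M5: k=3: 0+23490+20·29·30=40890; k=4: 15660+0+20·27·30=31860 → min 31860 | M4..M6: k=4: 0+17820+29·27·22=35046; k=5: 23490+0+29·30·22=42630 → min 35046.
Length 4: M1..M4: k=1: 0+4089+29·3·27=6438; k=2: 1740+15660+29·20·27=33060; k=3: 4263+0+29·29·27=26970 → min 6438 | M2..M5: k=2: 0+31860+3·20·30=33660; k=3: 1740+23490+3·29·30=27840; k=4: 4089+0+3·27·30=6519 → min 6519 | M3..M6: k=3: 0+35046+20·29·22=47806; k=4: 15660+17820+20·27·22=45360; k=5: 31860+0+20·30·22=45060 → min 45060.
Length 5: M1..M5: k=1: 0+6519+29·3·30=9129; k=2: 1740+31860+29·20·30=51000; k=3: 4263+23490+29·29·30=52983; k=4: 6438+0+29·27·30=29928 → min 9129 | M2..M6: k=2: 0+45060+3·20·22=46380; k=3: 1740+35046+3·29·22=38700; k=4: 4089+17820+3·27·22=23691; k=5: 6519+0+3·30·22=8499 → min 8499.
Length 6: M1..M6: k=1: 0+8499+29·3·22=10413; k=2: 1740+45060+29·20·22=59560; k=3: 4263+35046+29·29·22=57811; k=4: 6438+17820+29·27·22=41484; k=5: 9129+0+29·30·22=28269 → min 10413.
Optimal order: (M1 × ((((M2 × M3) × M4) × M5) × M6)) with cost 10413.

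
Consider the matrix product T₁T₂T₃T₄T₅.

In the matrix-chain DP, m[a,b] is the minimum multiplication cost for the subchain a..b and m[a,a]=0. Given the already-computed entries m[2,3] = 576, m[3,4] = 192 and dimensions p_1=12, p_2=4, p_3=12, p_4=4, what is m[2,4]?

384

m[2,4] = min over k∈[2,3] of m[2,k]+m[k+1,4]+p_{1}·p_k·p_{4}.
k=2: 0 + 192 + 12·4·4 = 384; k=3: 576 + 0 + 12·12·4 = 1152.
Minimum: 384 at k=2.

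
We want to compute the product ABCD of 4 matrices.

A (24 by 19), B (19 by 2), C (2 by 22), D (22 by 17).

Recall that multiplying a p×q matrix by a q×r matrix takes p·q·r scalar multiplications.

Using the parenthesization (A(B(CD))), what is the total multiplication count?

(CD): 2×22 by 22×17 → 2×17, cost 2·22·17 = 748
(B(CD)): 19×2 by 2×17 → 19×17, cost 19·2·17 = 646; cumulative 1394
(A(B(CD))): 24×19 by 19×17 → 24×17, cost 24·19·17 = 7752; cumulative 9146
Total: 9146 scalar multiplications.

9146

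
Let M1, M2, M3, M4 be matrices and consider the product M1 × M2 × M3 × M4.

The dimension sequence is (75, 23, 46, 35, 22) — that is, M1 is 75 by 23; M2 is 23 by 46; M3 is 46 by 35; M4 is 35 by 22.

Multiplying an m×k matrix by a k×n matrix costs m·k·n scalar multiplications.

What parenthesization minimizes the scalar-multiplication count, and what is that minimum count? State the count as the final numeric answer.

92690

Adjacent pairs: M1M2 = 75·23·46 = 79350; M2M3 = 23·46·35 = 37030; M3M4 = 46·35·22 = 35420.
Length 3: M1..M3: k=1: 0+37030+75·23·35=97405; k=2: 79350+0+75·46·35=200100 → min 97405 | M2..M4: k=2: 0+35420+23·46·22=58696; k=3: 37030+0+23·35·22=54740 → min 54740.
Length 4: M1..M4: k=1: 0+54740+75·23·22=92690; k=2: 79350+35420+75·46·22=190670; k=3: 97405+0+75·35·22=155155 → min 92690.
Optimal parenthesization: (M1 × ((M2 × M3) × M4)) with cost 92690.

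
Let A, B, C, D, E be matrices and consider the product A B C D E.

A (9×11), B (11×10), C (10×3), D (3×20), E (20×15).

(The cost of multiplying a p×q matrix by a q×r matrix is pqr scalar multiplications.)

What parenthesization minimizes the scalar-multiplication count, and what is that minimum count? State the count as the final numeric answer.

1932

Adjacent pairs: AB = 9·11·10 = 990; BC = 11·10·3 = 330; CD = 10·3·20 = 600; DE = 3·20·15 = 900.
Length 3: A..C: k=1: 0+330+9·11·3=627; k=2: 990+0+9·10·3=1260 → min 627 | B..D: k=2: 0+600+11·10·20=2800; k=3: 330+0+11·3·20=990 → min 990 | C..E: k=3: 0+900+10·3·15=1350; k=4: 600+0+10·20·15=3600 → min 1350.
Length 4: A..D: k=1: 0+990+9·11·20=2970; k=2: 990+600+9·10·20=3390; k=3: 627+0+9·3·20=1167 → min 1167 | B..E: k=2: 0+1350+11·10·15=3000; k=3: 330+900+11·3·15=1725; k=4: 990+0+11·20·15=4290 → min 1725.
Length 5: A..E: k=1: 0+1725+9·11·15=3210; k=2: 990+1350+9·10·15=3690; k=3: 627+900+9·3·15=1932; k=4: 1167+0+9·20·15=3867 → min 1932.
Optimal parenthesization: ((A (B C)) (D E)) with cost 1932.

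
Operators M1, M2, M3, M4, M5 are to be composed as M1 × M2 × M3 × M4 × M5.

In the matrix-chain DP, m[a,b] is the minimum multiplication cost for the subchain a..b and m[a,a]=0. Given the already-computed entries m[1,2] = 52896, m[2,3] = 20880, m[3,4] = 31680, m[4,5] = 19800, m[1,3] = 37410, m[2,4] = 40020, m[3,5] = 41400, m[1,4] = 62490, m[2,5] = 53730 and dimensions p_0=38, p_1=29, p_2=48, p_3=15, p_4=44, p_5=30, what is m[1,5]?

74310

m[1,5] = min over k∈[1,4] of m[1,k]+m[k+1,5]+p_{0}·p_k·p_{5}.
k=1: 0 + 53730 + 38·29·30 = 86790; k=2: 52896 + 41400 + 38·48·30 = 149016; k=3: 37410 + 19800 + 38·15·30 = 74310; k=4: 62490 + 0 + 38·44·30 = 112650.
Minimum: 74310 at k=3.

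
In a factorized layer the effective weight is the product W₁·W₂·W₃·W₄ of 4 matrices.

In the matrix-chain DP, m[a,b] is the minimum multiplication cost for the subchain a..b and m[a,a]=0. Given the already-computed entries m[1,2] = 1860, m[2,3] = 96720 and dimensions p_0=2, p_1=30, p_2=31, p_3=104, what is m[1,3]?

8308

m[1,3] = min over k∈[1,2] of m[1,k]+m[k+1,3]+p_{0}·p_k·p_{3}.
k=1: 0 + 96720 + 2·30·104 = 102960; k=2: 1860 + 0 + 2·31·104 = 8308.
Minimum: 8308 at k=2.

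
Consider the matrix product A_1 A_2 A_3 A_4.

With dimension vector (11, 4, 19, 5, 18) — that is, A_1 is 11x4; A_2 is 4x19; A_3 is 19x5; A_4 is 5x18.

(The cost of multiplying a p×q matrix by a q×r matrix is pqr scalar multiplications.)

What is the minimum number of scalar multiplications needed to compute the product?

Adjacent pairs: A_1A_2 = 11·4·19 = 836; A_2A_3 = 4·19·5 = 380; A_3A_4 = 19·5·18 = 1710.
Length 3: A_1..A_3: k=1: 0+380+11·4·5=600; k=2: 836+0+11·19·5=1881 → min 600 | A_2..A_4: k=2: 0+1710+4·19·18=3078; k=3: 380+0+4·5·18=740 → min 740.
Length 4: A_1..A_4: k=1: 0+740+11·4·18=1532; k=2: 836+1710+11·19·18=6308; k=3: 600+0+11·5·18=1590 → min 1532.
Optimal order: (A_1 ((A_2 A_3) A_4)) with cost 1532.

1532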